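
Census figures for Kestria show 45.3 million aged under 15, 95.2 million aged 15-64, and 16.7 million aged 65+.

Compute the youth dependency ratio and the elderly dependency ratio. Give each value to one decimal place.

Youth dependency ratio: 47.6
Old-age dependency ratio: 17.5

Youth dependency ratio = 45.3 / 95.2 × 100 = 47.6
Old-age dependency ratio = 16.7 / 95.2 × 100 = 17.5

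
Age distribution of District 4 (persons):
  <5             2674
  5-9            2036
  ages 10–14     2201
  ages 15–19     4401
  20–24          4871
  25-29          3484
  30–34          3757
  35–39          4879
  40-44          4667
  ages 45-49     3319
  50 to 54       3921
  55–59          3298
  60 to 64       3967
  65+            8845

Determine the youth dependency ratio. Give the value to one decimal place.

0–14: 2674 + 2036 + 2201 = 6911
15–64: 4401 + 4871 + 3484 + 3757 + 4879 + 4667 + 3319 + 3921 + 3298 + 3967 = 40564
65+: 8845
Youth dependency ratio = 6911 / 40564 × 100 = 17.0

Youth dependency ratio: 17.0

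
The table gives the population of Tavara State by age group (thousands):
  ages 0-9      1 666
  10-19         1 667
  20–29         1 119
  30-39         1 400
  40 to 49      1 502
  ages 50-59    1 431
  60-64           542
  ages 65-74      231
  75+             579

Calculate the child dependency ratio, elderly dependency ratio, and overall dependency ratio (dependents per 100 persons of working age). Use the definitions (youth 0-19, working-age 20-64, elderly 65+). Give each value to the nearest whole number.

0–19: 1 666 + 1 667 = 3 333
20–64: 1 119 + 1 400 + 1 502 + 1 431 + 542 = 5 994
65+: 231 + 579 = 810
Youth dependency ratio = 3 333 / 5 994 × 100 = 56
Old-age dependency ratio = 810 / 5 994 × 100 = 14
Total dependency ratio = (3 333 + 810) / 5 994 × 100 = 4 143 / 5 994 × 100 = 69

Youth dependency ratio: 56
Old-age dependency ratio: 14
Total dependency ratio: 69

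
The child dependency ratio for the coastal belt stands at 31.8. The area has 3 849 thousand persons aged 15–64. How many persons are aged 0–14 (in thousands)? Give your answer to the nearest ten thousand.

Youth dependency ratio = youth / working-age × 100
31.8 = Y / 3 849 × 100
⇒ 1 220

Aged 0–14: 1 220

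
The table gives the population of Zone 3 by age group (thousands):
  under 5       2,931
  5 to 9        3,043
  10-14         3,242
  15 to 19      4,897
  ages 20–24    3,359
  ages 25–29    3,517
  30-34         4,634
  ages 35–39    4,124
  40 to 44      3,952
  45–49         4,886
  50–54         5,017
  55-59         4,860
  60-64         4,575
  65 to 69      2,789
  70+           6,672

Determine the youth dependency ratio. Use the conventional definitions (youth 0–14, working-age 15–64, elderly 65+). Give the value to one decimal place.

0–14: 2,931 + 3,043 + 3,242 = 9,216
15–64: 4,897 + 3,359 + 3,517 + 4,634 + 4,124 + 3,952 + 4,886 + 5,017 + 4,860 + 4,575 = 43,821
65+: 2,789 + 6,672 = 9,461
Youth dependency ratio = 9,216 / 43,821 × 100 = 21.0

Youth dependency ratio: 21.0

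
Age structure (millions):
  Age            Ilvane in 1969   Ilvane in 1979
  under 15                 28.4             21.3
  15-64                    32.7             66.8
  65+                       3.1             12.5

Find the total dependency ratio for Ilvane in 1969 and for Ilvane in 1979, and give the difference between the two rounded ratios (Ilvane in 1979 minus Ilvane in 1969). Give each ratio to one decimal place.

Ilvane in 1969: 96.3
Ilvane in 1979: 50.6
Difference: -45.7

Ilvane in 1969: (28.4 + 3.1) / 32.7 × 100 = 31.5 / 32.7 × 100 = 96.3
Ilvane in 1979: (21.3 + 12.5) / 66.8 × 100 = 33.8 / 66.8 × 100 = 50.6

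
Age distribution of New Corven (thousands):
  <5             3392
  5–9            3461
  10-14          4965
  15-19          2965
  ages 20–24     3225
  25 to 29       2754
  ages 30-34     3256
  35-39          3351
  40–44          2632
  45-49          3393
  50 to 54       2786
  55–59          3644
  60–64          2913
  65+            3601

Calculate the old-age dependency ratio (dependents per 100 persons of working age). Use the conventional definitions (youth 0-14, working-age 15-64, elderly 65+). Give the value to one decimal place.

Old-age dependency ratio: 11.6

0–14: 3392 + 3461 + 4965 = 11818
15–64: 2965 + 3225 + 2754 + 3256 + 3351 + 2632 + 3393 + 2786 + 3644 + 2913 = 30919
65+: 3601
Old-age dependency ratio = 3601 / 30919 × 100 = 11.6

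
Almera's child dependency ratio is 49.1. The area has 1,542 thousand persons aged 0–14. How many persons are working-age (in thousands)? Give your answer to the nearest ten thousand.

Working-age: 3,140

Youth dependency ratio = youth / working-age × 100
49.1 = 1,542 / W × 100
⇒ 3,140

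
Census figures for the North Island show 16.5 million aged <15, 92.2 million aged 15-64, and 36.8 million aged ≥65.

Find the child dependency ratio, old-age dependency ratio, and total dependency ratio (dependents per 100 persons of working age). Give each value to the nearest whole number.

Youth dependency ratio: 18
Old-age dependency ratio: 40
Total dependency ratio: 58

Youth dependency ratio = 16.5 / 92.2 × 100 = 18
Old-age dependency ratio = 36.8 / 92.2 × 100 = 40
Total dependency ratio = (16.5 + 36.8) / 92.2 × 100 = 53.3 / 92.2 × 100 = 58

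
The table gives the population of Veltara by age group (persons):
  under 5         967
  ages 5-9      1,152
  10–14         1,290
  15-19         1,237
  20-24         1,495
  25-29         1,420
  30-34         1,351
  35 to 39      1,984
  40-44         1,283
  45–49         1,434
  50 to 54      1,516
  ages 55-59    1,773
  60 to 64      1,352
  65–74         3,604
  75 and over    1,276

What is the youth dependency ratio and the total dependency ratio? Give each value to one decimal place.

Youth dependency ratio: 23.0
Total dependency ratio: 55.8

0–14: 967 + 1,152 + 1,290 = 3,409
15–64: 1,237 + 1,495 + 1,420 + 1,351 + 1,984 + 1,283 + 1,434 + 1,516 + 1,773 + 1,352 = 14,845
65+: 3,604 + 1,276 = 4,880
Youth dependency ratio = 3,409 / 14,845 × 100 = 23.0
Total dependency ratio = (3,409 + 4,880) / 14,845 × 100 = 8,289 / 14,845 × 100 = 55.8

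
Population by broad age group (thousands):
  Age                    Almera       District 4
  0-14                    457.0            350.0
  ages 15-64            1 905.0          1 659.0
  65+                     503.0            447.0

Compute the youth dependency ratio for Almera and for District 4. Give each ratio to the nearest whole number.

Almera: 24
District 4: 21

Almera: 457.0 / 1 905.0 × 100 = 24
District 4: 350.0 / 1 659.0 × 100 = 21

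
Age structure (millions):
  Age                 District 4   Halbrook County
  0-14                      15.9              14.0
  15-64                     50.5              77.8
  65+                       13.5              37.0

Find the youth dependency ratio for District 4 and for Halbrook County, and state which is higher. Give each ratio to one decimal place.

District 4: 15.9 / 50.5 × 100 = 31.5
Halbrook County: 14.0 / 77.8 × 100 = 18.0

District 4: 31.5
Halbrook County: 18.0
Higher: District 4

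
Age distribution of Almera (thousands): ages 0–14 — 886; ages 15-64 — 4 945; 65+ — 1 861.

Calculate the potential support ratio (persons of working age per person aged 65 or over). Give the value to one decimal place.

Potential support ratio = 4 945 / 1 861 = 2.7

Potential support ratio: 2.7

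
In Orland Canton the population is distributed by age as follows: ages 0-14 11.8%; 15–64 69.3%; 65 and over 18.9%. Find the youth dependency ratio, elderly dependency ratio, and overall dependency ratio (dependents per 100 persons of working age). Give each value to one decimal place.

Youth dependency ratio = 11.8 / 69.3 × 100 = 17.0
Old-age dependency ratio = 18.9 / 69.3 × 100 = 27.3
Total dependency ratio = (11.8 + 18.9) / 69.3 × 100 = 30.7 / 69.3 × 100 = 44.3

Youth dependency ratio: 17.0
Old-age dependency ratio: 27.3
Total dependency ratio: 44.3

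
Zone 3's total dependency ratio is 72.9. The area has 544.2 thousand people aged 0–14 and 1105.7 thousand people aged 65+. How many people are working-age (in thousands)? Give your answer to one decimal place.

Total dependency ratio = (youth + elderly) / working-age × 100
72.9 = (544.2 + 1105.7) / W × 100
⇒ 2263.2

Working-age: 2263.2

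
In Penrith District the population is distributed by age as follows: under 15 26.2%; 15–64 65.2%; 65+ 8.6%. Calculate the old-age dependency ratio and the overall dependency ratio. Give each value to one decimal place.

Old-age dependency ratio = 8.6 / 65.2 × 100 = 13.2
Total dependency ratio = (26.2 + 8.6) / 65.2 × 100 = 34.8 / 65.2 × 100 = 53.4

Old-age dependency ratio: 13.2
Total dependency ratio: 53.4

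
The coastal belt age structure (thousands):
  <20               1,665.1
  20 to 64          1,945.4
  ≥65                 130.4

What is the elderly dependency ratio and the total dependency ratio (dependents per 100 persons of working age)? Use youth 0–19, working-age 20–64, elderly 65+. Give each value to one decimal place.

Old-age dependency ratio = 130.4 / 1,945.4 × 100 = 6.7
Total dependency ratio = (1,665.1 + 130.4) / 1,945.4 × 100 = 1,795.5 / 1,945.4 × 100 = 92.3

Old-age dependency ratio: 6.7
Total dependency ratio: 92.3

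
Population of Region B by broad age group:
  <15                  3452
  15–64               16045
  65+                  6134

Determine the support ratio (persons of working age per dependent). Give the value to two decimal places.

Support ratio = 16045 / (3452 + 6134) = 16045 / 9586 = 1.67

Support ratio: 1.67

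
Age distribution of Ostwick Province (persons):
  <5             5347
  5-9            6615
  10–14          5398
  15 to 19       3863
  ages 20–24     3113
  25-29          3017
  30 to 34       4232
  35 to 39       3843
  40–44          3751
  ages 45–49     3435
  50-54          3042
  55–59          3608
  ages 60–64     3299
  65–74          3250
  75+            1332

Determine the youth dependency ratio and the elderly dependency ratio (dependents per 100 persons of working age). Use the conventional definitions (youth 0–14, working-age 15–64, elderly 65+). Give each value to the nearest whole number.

0–14: 5347 + 6615 + 5398 = 17360
15–64: 3863 + 3113 + 3017 + 4232 + 3843 + 3751 + 3435 + 3042 + 3608 + 3299 = 35203
65+: 3250 + 1332 = 4582
Youth dependency ratio = 17360 / 35203 × 100 = 49
Old-age dependency ratio = 4582 / 35203 × 100 = 13

Youth dependency ratio: 49
Old-age dependency ratio: 13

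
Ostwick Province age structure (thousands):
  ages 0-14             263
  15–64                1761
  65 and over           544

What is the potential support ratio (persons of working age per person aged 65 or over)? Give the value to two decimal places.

Potential support ratio = 1761 / 544 = 3.24

Potential support ratio: 3.24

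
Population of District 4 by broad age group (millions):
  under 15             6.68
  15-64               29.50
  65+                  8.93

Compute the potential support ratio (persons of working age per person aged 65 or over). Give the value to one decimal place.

Potential support ratio: 3.3

Potential support ratio = 29.50 / 8.93 = 3.3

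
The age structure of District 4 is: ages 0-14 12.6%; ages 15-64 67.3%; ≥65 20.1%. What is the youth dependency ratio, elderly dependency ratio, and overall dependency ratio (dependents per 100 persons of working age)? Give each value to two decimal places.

Youth dependency ratio = 12.6 / 67.3 × 100 = 18.72
Old-age dependency ratio = 20.1 / 67.3 × 100 = 29.87
Total dependency ratio = (12.6 + 20.1) / 67.3 × 100 = 32.7 / 67.3 × 100 = 48.59

Youth dependency ratio: 18.72
Old-age dependency ratio: 29.87
Total dependency ratio: 48.59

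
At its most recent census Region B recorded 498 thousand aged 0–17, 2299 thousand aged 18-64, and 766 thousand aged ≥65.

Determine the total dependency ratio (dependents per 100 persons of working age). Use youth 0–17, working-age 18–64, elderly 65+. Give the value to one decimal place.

Total dependency ratio = (498 + 766) / 2299 × 100 = 1264 / 2299 × 100 = 55.0

Total dependency ratio: 55.0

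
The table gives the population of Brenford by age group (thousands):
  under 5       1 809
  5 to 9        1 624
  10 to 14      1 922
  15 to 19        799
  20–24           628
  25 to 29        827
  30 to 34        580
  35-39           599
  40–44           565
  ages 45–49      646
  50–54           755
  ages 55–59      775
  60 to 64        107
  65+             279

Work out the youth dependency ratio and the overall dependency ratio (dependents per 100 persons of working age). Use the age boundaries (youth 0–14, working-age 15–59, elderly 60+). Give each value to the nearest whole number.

Youth dependency ratio: 87
Total dependency ratio: 93

0–14: 1 809 + 1 624 + 1 922 = 5 355
15–59: 799 + 628 + 827 + 580 + 599 + 565 + 646 + 755 + 775 = 6 174
60+: 107 + 279 = 386
Youth dependency ratio = 5 355 / 6 174 × 100 = 87
Total dependency ratio = (5 355 + 386) / 6 174 × 100 = 5 741 / 6 174 × 100 = 93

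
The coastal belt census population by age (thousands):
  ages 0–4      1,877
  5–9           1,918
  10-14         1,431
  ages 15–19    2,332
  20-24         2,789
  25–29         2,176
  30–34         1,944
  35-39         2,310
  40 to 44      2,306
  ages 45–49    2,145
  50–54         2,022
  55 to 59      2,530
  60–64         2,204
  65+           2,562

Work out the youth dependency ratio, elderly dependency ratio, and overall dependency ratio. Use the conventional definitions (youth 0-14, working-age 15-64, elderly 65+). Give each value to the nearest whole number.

Youth dependency ratio: 23
Old-age dependency ratio: 11
Total dependency ratio: 34

0–14: 1,877 + 1,918 + 1,431 = 5,226
15–64: 2,332 + 2,789 + 2,176 + 1,944 + 2,310 + 2,306 + 2,145 + 2,022 + 2,530 + 2,204 = 22,758
65+: 2,562
Youth dependency ratio = 5,226 / 22,758 × 100 = 23
Old-age dependency ratio = 2,562 / 22,758 × 100 = 11
Total dependency ratio = (5,226 + 2,562) / 22,758 × 100 = 7,788 / 22,758 × 100 = 34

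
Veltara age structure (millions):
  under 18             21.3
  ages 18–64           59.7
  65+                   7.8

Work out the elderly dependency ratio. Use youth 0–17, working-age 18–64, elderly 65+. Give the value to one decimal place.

Old-age dependency ratio = 7.8 / 59.7 × 100 = 13.1

Old-age dependency ratio: 13.1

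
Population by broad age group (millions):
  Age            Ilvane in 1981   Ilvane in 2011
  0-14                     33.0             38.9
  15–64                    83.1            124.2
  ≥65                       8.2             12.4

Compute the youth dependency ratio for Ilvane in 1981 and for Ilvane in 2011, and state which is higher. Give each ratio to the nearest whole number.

Ilvane in 1981: 40
Ilvane in 2011: 31
Higher: Ilvane in 1981

Ilvane in 1981: 33.0 / 83.1 × 100 = 40
Ilvane in 2011: 38.9 / 124.2 × 100 = 31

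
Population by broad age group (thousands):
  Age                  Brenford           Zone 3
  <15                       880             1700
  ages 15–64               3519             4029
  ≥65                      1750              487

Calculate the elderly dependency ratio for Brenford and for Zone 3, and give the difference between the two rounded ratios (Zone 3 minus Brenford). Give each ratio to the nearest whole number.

Brenford: 50
Zone 3: 12
Difference: -38

Brenford: 1750 / 3519 × 100 = 50
Zone 3: 487 / 4029 × 100 = 12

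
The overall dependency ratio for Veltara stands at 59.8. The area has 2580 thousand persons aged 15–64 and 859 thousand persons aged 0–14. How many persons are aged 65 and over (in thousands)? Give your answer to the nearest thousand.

Total dependency ratio = (youth + elderly) / working-age × 100
59.8 = (859 + E) / 2580 × 100
⇒ 684

Aged 65 and over: 684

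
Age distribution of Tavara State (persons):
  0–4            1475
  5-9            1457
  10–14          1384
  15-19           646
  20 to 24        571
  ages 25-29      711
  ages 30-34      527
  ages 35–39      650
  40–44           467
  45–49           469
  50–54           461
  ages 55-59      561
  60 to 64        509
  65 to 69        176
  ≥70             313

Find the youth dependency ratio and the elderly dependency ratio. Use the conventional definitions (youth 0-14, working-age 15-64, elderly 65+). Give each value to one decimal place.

0–14: 1475 + 1457 + 1384 = 4316
15–64: 646 + 571 + 711 + 527 + 650 + 467 + 469 + 461 + 561 + 509 = 5572
65+: 176 + 313 = 489
Youth dependency ratio = 4316 / 5572 × 100 = 77.5
Old-age dependency ratio = 489 / 5572 × 100 = 8.8

Youth dependency ratio: 77.5
Old-age dependency ratio: 8.8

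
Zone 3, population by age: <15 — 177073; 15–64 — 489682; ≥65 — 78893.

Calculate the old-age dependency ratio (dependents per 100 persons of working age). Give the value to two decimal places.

Old-age dependency ratio: 16.11

Old-age dependency ratio = 78893 / 489682 × 100 = 16.11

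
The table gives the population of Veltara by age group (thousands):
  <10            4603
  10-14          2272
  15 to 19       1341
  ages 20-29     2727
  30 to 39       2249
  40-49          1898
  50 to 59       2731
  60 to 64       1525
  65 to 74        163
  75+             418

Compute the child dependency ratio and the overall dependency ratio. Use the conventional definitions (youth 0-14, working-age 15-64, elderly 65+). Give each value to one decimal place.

0–14: 4603 + 2272 = 6875
15–64: 1341 + 2727 + 2249 + 1898 + 2731 + 1525 = 12471
65+: 163 + 418 = 581
Youth dependency ratio = 6875 / 12471 × 100 = 55.1
Total dependency ratio = (6875 + 581) / 12471 × 100 = 7456 / 12471 × 100 = 59.8

Youth dependency ratio: 55.1
Total dependency ratio: 59.8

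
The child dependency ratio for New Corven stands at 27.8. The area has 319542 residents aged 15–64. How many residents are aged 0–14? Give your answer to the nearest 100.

Aged 0–14: 88800

Youth dependency ratio = youth / working-age × 100
27.8 = Y / 319542 × 100
⇒ 88800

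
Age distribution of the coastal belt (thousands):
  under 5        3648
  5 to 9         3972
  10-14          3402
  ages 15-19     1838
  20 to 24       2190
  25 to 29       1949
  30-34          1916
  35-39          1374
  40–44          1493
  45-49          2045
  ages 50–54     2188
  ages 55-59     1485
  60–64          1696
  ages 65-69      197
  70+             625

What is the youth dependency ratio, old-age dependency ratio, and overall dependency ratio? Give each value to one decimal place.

0–14: 3648 + 3972 + 3402 = 11022
15–64: 1838 + 2190 + 1949 + 1916 + 1374 + 1493 + 2045 + 2188 + 1485 + 1696 = 18174
65+: 197 + 625 = 822
Youth dependency ratio = 11022 / 18174 × 100 = 60.6
Old-age dependency ratio = 822 / 18174 × 100 = 4.5
Total dependency ratio = (11022 + 822) / 18174 × 100 = 11844 / 18174 × 100 = 65.2

Youth dependency ratio: 60.6
Old-age dependency ratio: 4.5
Total dependency ratio: 65.2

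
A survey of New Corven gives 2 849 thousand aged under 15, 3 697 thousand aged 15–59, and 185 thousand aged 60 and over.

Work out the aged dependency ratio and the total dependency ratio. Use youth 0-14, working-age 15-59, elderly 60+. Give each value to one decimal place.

Old-age dependency ratio: 5.0
Total dependency ratio: 82.1

Old-age dependency ratio = 185 / 3 697 × 100 = 5.0
Total dependency ratio = (2 849 + 185) / 3 697 × 100 = 3 034 / 3 697 × 100 = 82.1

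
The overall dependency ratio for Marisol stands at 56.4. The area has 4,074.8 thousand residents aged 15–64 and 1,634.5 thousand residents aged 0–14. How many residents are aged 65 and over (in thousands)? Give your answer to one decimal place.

Aged 65 and over: 663.7

Total dependency ratio = (youth + elderly) / working-age × 100
56.4 = (1,634.5 + E) / 4,074.8 × 100
⇒ 663.7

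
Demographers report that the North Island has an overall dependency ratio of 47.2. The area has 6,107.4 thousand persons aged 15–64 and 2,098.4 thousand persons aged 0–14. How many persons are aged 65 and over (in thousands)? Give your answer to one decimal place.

Aged 65 and over: 784.3

Total dependency ratio = (youth + elderly) / working-age × 100
47.2 = (2,098.4 + E) / 6,107.4 × 100
⇒ 784.3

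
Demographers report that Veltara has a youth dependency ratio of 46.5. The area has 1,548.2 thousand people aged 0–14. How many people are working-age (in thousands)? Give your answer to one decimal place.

Working-age: 3,329.5

Youth dependency ratio = youth / working-age × 100
46.5 = 1,548.2 / W × 100
⇒ 3,329.5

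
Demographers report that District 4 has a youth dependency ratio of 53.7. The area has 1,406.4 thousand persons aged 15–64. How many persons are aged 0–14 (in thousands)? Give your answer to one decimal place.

Aged 0–14: 755.2

Youth dependency ratio = youth / working-age × 100
53.7 = Y / 1,406.4 × 100
⇒ 755.2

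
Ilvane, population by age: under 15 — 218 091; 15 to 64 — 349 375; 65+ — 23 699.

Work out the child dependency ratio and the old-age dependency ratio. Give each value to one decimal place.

Youth dependency ratio = 218 091 / 349 375 × 100 = 62.4
Old-age dependency ratio = 23 699 / 349 375 × 100 = 6.8

Youth dependency ratio: 62.4
Old-age dependency ratio: 6.8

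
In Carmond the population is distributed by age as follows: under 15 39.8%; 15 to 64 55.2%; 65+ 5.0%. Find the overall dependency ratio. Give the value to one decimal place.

Total dependency ratio: 81.2

Total dependency ratio = (39.8 + 5.0) / 55.2 × 100 = 44.8 / 55.2 × 100 = 81.2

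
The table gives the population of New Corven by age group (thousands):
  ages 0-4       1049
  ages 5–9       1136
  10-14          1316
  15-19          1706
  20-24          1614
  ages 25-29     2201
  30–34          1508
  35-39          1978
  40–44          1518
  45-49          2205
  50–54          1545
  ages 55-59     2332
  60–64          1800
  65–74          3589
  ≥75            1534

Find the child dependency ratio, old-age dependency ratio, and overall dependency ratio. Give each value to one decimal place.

0–14: 1049 + 1136 + 1316 = 3501
15–64: 1706 + 1614 + 2201 + 1508 + 1978 + 1518 + 2205 + 1545 + 2332 + 1800 = 18407
65+: 3589 + 1534 = 5123
Youth dependency ratio = 3501 / 18407 × 100 = 19.0
Old-age dependency ratio = 5123 / 18407 × 100 = 27.8
Total dependency ratio = (3501 + 5123) / 18407 × 100 = 8624 / 18407 × 100 = 46.9

Youth dependency ratio: 19.0
Old-age dependency ratio: 27.8
Total dependency ratio: 46.9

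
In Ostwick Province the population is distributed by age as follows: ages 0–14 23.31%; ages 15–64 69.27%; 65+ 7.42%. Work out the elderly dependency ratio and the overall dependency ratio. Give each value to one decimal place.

Old-age dependency ratio = 7.42 / 69.27 × 100 = 10.7
Total dependency ratio = (23.31 + 7.42) / 69.27 × 100 = 30.73 / 69.27 × 100 = 44.4

Old-age dependency ratio: 10.7
Total dependency ratio: 44.4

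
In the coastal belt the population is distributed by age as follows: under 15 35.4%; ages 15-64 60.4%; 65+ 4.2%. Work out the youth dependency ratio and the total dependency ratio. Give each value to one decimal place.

Youth dependency ratio = 35.4 / 60.4 × 100 = 58.6
Total dependency ratio = (35.4 + 4.2) / 60.4 × 100 = 39.6 / 60.4 × 100 = 65.6

Youth dependency ratio: 58.6
Total dependency ratio: 65.6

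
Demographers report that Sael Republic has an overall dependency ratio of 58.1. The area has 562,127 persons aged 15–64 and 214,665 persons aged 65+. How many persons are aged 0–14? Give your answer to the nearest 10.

Total dependency ratio = (youth + elderly) / working-age × 100
58.1 = (Y + 214,665) / 562,127 × 100
⇒ 111,930

Aged 0–14: 111,930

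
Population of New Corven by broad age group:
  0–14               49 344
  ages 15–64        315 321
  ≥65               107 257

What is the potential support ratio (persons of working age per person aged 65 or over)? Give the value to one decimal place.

Potential support ratio: 2.9

Potential support ratio = 315 321 / 107 257 = 2.9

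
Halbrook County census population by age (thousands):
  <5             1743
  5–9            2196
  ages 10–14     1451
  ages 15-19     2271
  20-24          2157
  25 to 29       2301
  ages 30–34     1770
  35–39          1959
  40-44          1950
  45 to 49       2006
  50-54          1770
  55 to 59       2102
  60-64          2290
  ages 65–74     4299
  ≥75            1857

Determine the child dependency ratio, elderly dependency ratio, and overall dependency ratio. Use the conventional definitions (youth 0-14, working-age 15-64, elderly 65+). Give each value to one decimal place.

0–14: 1743 + 2196 + 1451 = 5390
15–64: 2271 + 2157 + 2301 + 1770 + 1959 + 1950 + 2006 + 1770 + 2102 + 2290 = 20576
65+: 4299 + 1857 = 6156
Youth dependency ratio = 5390 / 20576 × 100 = 26.2
Old-age dependency ratio = 6156 / 20576 × 100 = 29.9
Total dependency ratio = (5390 + 6156) / 20576 × 100 = 11546 / 20576 × 100 = 56.1

Youth dependency ratio: 26.2
Old-age dependency ratio: 29.9
Total dependency ratio: 56.1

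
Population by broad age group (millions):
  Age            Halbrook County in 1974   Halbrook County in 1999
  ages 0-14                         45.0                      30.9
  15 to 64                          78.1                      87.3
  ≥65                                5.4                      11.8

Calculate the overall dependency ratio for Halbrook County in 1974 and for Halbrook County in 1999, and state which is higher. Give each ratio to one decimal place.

Halbrook County in 1974: 64.5
Halbrook County in 1999: 48.9
Higher: Halbrook County in 1974

Halbrook County in 1974: (45.0 + 5.4) / 78.1 × 100 = 50.4 / 78.1 × 100 = 64.5
Halbrook County in 1999: (30.9 + 11.8) / 87.3 × 100 = 42.7 / 87.3 × 100 = 48.9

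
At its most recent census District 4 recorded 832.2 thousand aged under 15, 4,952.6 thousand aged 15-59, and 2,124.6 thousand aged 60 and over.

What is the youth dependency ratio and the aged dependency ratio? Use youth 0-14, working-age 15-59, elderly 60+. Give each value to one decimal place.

Youth dependency ratio = 832.2 / 4,952.6 × 100 = 16.8
Old-age dependency ratio = 2,124.6 / 4,952.6 × 100 = 42.9

Youth dependency ratio: 16.8
Old-age dependency ratio: 42.9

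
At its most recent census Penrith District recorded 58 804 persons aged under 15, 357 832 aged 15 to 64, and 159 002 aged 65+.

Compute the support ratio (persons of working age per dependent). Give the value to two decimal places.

Support ratio: 1.64

Support ratio = 357 832 / (58 804 + 159 002) = 357 832 / 217 806 = 1.64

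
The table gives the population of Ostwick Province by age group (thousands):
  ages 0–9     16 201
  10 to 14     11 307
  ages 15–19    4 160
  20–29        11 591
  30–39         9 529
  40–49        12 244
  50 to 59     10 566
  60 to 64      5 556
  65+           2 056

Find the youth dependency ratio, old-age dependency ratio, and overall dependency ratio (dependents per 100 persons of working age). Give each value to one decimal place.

0–14: 16 201 + 11 307 = 27 508
15–64: 4 160 + 11 591 + 9 529 + 12 244 + 10 566 + 5 556 = 53 646
65+: 2 056
Youth dependency ratio = 27 508 / 53 646 × 100 = 51.3
Old-age dependency ratio = 2 056 / 53 646 × 100 = 3.8
Total dependency ratio = (27 508 + 2 056) / 53 646 × 100 = 29 564 / 53 646 × 100 = 55.1

Youth dependency ratio: 51.3
Old-age dependency ratio: 3.8
Total dependency ratio: 55.1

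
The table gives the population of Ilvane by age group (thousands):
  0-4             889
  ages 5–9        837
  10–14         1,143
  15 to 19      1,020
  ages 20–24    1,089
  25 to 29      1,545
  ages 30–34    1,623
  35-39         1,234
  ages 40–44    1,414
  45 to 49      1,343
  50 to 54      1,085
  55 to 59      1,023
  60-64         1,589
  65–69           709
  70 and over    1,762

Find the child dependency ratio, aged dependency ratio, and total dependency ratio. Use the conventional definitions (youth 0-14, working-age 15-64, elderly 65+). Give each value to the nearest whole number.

Youth dependency ratio: 22
Old-age dependency ratio: 19
Total dependency ratio: 41

0–14: 889 + 837 + 1,143 = 2,869
15–64: 1,020 + 1,089 + 1,545 + 1,623 + 1,234 + 1,414 + 1,343 + 1,085 + 1,023 + 1,589 = 12,965
65+: 709 + 1,762 = 2,471
Youth dependency ratio = 2,869 / 12,965 × 100 = 22
Old-age dependency ratio = 2,471 / 12,965 × 100 = 19
Total dependency ratio = (2,869 + 2,471) / 12,965 × 100 = 5,340 / 12,965 × 100 = 41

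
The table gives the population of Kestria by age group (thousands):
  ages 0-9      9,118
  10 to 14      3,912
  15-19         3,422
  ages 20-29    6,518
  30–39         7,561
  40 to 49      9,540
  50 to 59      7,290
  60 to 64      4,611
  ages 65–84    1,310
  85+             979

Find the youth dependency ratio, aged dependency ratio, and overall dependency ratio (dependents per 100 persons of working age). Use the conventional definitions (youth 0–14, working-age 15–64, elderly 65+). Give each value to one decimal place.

0–14: 9,118 + 3,912 = 13,030
15–64: 3,422 + 6,518 + 7,561 + 9,540 + 7,290 + 4,611 = 38,942
65+: 1,310 + 979 = 2,289
Youth dependency ratio = 13,030 / 38,942 × 100 = 33.5
Old-age dependency ratio = 2,289 / 38,942 × 100 = 5.9
Total dependency ratio = (13,030 + 2,289) / 38,942 × 100 = 15,319 / 38,942 × 100 = 39.3

Youth dependency ratio: 33.5
Old-age dependency ratio: 5.9
Total dependency ratio: 39.3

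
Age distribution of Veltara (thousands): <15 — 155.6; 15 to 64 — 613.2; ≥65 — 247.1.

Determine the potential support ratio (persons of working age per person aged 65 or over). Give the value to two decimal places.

Potential support ratio: 2.48

Potential support ratio = 613.2 / 247.1 = 2.48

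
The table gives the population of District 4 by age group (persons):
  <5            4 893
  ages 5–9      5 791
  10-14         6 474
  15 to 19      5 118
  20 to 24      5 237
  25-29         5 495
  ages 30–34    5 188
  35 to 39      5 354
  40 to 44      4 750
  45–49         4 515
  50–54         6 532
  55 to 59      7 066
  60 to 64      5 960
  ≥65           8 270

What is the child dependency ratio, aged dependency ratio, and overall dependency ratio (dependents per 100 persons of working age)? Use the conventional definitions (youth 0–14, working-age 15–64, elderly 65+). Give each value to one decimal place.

Youth dependency ratio: 31.1
Old-age dependency ratio: 15.0
Total dependency ratio: 46.1

0–14: 4 893 + 5 791 + 6 474 = 17 158
15–64: 5 118 + 5 237 + 5 495 + 5 188 + 5 354 + 4 750 + 4 515 + 6 532 + 7 066 + 5 960 = 55 215
65+: 8 270
Youth dependency ratio = 17 158 / 55 215 × 100 = 31.1
Old-age dependency ratio = 8 270 / 55 215 × 100 = 15.0
Total dependency ratio = (17 158 + 8 270) / 55 215 × 100 = 25 428 / 55 215 × 100 = 46.1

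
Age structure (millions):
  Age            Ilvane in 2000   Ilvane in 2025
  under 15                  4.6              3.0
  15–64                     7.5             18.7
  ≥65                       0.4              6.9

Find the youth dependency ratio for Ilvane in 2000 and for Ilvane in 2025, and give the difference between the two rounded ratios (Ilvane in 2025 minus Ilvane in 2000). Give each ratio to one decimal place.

Ilvane in 2000: 61.3
Ilvane in 2025: 16.0
Difference: -45.3

Ilvane in 2000: 4.6 / 7.5 × 100 = 61.3
Ilvane in 2025: 3.0 / 18.7 × 100 = 16.0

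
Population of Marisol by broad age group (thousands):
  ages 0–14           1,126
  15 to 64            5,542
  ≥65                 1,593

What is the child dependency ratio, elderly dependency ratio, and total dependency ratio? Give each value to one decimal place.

Youth dependency ratio = 1,126 / 5,542 × 100 = 20.3
Old-age dependency ratio = 1,593 / 5,542 × 100 = 28.7
Total dependency ratio = (1,126 + 1,593) / 5,542 × 100 = 2,719 / 5,542 × 100 = 49.1

Youth dependency ratio: 20.3
Old-age dependency ratio: 28.7
Total dependency ratio: 49.1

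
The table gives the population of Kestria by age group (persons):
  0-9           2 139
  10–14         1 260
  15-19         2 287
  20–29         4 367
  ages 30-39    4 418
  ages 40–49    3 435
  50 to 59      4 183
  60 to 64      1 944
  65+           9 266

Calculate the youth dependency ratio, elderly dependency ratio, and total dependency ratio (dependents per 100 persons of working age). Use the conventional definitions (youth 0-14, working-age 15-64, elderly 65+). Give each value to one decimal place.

0–14: 2 139 + 1 260 = 3 399
15–64: 2 287 + 4 367 + 4 418 + 3 435 + 4 183 + 1 944 = 20 634
65+: 9 266
Youth dependency ratio = 3 399 / 20 634 × 100 = 16.5
Old-age dependency ratio = 9 266 / 20 634 × 100 = 44.9
Total dependency ratio = (3 399 + 9 266) / 20 634 × 100 = 12 665 / 20 634 × 100 = 61.4

Youth dependency ratio: 16.5
Old-age dependency ratio: 44.9
Total dependency ratio: 61.4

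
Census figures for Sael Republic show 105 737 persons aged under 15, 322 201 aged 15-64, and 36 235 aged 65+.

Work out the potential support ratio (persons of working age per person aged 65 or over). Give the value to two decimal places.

Potential support ratio: 8.89

Potential support ratio = 322 201 / 36 235 = 8.89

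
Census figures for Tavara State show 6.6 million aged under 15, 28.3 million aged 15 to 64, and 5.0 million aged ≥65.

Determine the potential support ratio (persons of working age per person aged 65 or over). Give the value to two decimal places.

Potential support ratio: 5.66

Potential support ratio = 28.3 / 5.0 = 5.66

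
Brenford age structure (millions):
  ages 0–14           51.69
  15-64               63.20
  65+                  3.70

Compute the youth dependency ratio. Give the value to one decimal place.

Youth dependency ratio = 51.69 / 63.20 × 100 = 81.8

Youth dependency ratio: 81.8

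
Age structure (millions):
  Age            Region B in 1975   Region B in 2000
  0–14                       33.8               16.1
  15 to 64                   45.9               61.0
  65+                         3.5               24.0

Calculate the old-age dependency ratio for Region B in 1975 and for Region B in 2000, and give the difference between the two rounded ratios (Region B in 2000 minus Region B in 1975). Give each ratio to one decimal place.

Region B in 1975: 7.6
Region B in 2000: 39.3
Difference: +31.7

Region B in 1975: 3.5 / 45.9 × 100 = 7.6
Region B in 2000: 24.0 / 61.0 × 100 = 39.3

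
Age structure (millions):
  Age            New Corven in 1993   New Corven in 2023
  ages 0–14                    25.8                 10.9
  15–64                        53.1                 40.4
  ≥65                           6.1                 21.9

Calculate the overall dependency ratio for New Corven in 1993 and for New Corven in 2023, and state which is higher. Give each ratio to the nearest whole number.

New Corven in 1993: (25.8 + 6.1) / 53.1 × 100 = 31.9 / 53.1 × 100 = 60
New Corven in 2023: (10.9 + 21.9) / 40.4 × 100 = 32.8 / 40.4 × 100 = 81

New Corven in 1993: 60
New Corven in 2023: 81
Higher: New Corven in 2023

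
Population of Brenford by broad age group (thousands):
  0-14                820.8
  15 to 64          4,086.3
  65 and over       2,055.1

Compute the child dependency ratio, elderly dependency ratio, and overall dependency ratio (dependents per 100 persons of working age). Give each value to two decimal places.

Youth dependency ratio = 820.8 / 4,086.3 × 100 = 20.09
Old-age dependency ratio = 2,055.1 / 4,086.3 × 100 = 50.29
Total dependency ratio = (820.8 + 2,055.1) / 4,086.3 × 100 = 2,875.9 / 4,086.3 × 100 = 70.38

Youth dependency ratio: 20.09
Old-age dependency ratio: 50.29
Total dependency ratio: 70.38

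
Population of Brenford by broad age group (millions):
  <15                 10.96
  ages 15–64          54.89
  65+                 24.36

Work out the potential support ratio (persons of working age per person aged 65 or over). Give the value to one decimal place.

Potential support ratio: 2.3

Potential support ratio = 54.89 / 24.36 = 2.3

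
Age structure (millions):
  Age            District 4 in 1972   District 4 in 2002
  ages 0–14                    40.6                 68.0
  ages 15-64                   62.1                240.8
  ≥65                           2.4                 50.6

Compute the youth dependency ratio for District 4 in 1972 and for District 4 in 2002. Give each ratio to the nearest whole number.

District 4 in 1972: 40.6 / 62.1 × 100 = 65
District 4 in 2002: 68.0 / 240.8 × 100 = 28

District 4 in 1972: 65
District 4 in 2002: 28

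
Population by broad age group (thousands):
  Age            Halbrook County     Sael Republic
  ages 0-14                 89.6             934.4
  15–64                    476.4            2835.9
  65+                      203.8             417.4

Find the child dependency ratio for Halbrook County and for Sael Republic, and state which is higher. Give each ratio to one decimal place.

Halbrook County: 18.8
Sael Republic: 32.9
Higher: Sael Republic

Halbrook County: 89.6 / 476.4 × 100 = 18.8
Sael Republic: 934.4 / 2835.9 × 100 = 32.9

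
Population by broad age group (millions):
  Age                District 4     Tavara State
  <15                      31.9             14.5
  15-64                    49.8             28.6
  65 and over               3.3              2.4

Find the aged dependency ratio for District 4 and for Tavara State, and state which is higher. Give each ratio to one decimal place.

District 4: 3.3 / 49.8 × 100 = 6.6
Tavara State: 2.4 / 28.6 × 100 = 8.4

District 4: 6.6
Tavara State: 8.4
Higher: Tavara State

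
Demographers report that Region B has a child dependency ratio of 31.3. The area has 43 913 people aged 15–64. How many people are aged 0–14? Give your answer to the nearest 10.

Aged 0–14: 13 740

Youth dependency ratio = youth / working-age × 100
31.3 = Y / 43 913 × 100
⇒ 13 740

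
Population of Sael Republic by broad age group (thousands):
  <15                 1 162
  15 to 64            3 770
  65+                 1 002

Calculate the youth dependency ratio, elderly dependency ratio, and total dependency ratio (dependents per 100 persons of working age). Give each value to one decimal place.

Youth dependency ratio = 1 162 / 3 770 × 100 = 30.8
Old-age dependency ratio = 1 002 / 3 770 × 100 = 26.6
Total dependency ratio = (1 162 + 1 002) / 3 770 × 100 = 2 164 / 3 770 × 100 = 57.4

Youth dependency ratio: 30.8
Old-age dependency ratio: 26.6
Total dependency ratio: 57.4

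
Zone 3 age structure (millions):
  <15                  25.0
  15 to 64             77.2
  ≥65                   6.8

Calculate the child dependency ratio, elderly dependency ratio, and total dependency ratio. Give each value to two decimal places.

Youth dependency ratio: 32.38
Old-age dependency ratio: 8.81
Total dependency ratio: 41.19

Youth dependency ratio = 25.0 / 77.2 × 100 = 32.38
Old-age dependency ratio = 6.8 / 77.2 × 100 = 8.81
Total dependency ratio = (25.0 + 6.8) / 77.2 × 100 = 31.8 / 77.2 × 100 = 41.19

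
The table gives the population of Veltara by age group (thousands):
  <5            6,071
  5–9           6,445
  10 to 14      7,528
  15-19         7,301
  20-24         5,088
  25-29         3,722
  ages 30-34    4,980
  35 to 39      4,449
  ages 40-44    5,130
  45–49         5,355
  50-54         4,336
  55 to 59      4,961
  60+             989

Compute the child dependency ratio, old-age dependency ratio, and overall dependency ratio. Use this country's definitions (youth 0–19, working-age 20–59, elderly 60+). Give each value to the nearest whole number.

Youth dependency ratio: 72
Old-age dependency ratio: 3
Total dependency ratio: 75

0–19: 6,071 + 6,445 + 7,528 + 7,301 = 27,345
20–59: 5,088 + 3,722 + 4,980 + 4,449 + 5,130 + 5,355 + 4,336 + 4,961 = 38,021
60+: 989
Youth dependency ratio = 27,345 / 38,021 × 100 = 72
Old-age dependency ratio = 989 / 38,021 × 100 = 3
Total dependency ratio = (27,345 + 989) / 38,021 × 100 = 28,334 / 38,021 × 100 = 75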